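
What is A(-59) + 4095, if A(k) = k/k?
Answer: 4096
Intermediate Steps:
A(k) = 1
A(-59) + 4095 = 1 + 4095 = 4096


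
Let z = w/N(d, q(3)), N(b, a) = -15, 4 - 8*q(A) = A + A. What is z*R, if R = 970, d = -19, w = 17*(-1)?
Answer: 3298/3 ≈ 1099.3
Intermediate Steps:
q(A) = ½ - A/4 (q(A) = ½ - (A + A)/8 = ½ - A/4)
w = -17
z = 17/15 (z = -17/(-15) = -17*(-1/15) = 17/15 ≈ 1.1333)
z*R = (17/15)*970 = 3298/3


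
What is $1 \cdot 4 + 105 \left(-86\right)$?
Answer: $-9026$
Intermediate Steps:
$1 \cdot 4 + 105 \left(-86\right) = 4 - 9030 = -9026$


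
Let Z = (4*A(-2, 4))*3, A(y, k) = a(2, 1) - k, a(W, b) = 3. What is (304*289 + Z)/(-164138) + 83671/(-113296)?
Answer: -11842982211/9298089424 ≈ -1.2737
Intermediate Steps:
A(y, k) = 3 - k
Z = -12 (Z = (4*(3 - 1*4))*3 = (4*(3 - 4))*3 = (4*(-1))*3 = -4*3 = -12)
(304*289 + Z)/(-164138) + 83671/(-113296) = (304*289 - 12)/(-164138) + 83671/(-113296) = (87856 - 12)*(-1/164138) + 83671*(-1/113296) = 87844*(-1/164138) - 83671/113296 = -43922/82069 - 83671/113296 = -11842982211/9298089424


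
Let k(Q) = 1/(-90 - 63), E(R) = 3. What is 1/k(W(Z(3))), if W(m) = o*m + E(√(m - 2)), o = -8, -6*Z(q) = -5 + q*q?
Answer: -153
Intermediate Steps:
Z(q) = ⅚ - q²/6 (Z(q) = -(-5 + q*q)/6 = -(-5 + q²)/6 = ⅚ - q²/6)
W(m) = 3 - 8*m (W(m) = -8*m + 3 = 3 - 8*m)
k(Q) = -1/153 (k(Q) = 1/(-153) = -1/153)
1/k(W(Z(3))) = 1/(-1/153) = -153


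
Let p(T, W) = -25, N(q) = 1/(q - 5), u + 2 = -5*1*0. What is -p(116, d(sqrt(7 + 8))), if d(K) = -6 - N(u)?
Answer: 25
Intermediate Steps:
u = -2 (u = -2 - 5*1*0 = -2 - 5*0 = -2 + 0 = -2)
N(q) = 1/(-5 + q)
d(K) = -41/7 (d(K) = -6 - 1/(-5 - 2) = -6 - 1/(-7) = -6 - 1*(-1/7) = -6 + 1/7 = -41/7)
-p(116, d(sqrt(7 + 8))) = -1*(-25) = 25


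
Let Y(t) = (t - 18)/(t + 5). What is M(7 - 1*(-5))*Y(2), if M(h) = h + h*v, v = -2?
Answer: 192/7 ≈ 27.429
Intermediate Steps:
Y(t) = (-18 + t)/(5 + t)
M(h) = -h (M(h) = h + h*(-2) = h - 2*h = -h)
M(7 - 1*(-5))*Y(2) = (-(7 - 1*(-5)))*((-18 + 2)/(5 + 2)) = (-(7 + 5))*(-16/7) = (-1*12)*((⅐)*(-16)) = -12*(-16/7) = 192/7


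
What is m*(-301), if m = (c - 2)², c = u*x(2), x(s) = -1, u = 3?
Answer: -7525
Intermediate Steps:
c = -3 (c = 3*(-1) = -3)
m = 25 (m = (-3 - 2)² = (-5)² = 25)
m*(-301) = 25*(-301) = -7525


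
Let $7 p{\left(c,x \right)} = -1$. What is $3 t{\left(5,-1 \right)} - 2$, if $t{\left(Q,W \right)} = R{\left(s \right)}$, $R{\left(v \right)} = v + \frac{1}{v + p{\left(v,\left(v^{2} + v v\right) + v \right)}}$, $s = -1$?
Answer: $- \frac{61}{8} \approx -7.625$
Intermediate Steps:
$p{\left(c,x \right)} = - \frac{1}{7}$ ($p{\left(c,x \right)} = \frac{1}{7} \left(-1\right) = - \frac{1}{7}$)
$R{\left(v \right)} = v + \frac{1}{- \frac{1}{7} + v}$ ($R{\left(v \right)} = v + \frac{1}{v - \frac{1}{7}} = v + \frac{1}{- \frac{1}{7} + v}$)
$t{\left(Q,W \right)} = - \frac{15}{8}$ ($t{\left(Q,W \right)} = \frac{7 - -1 + 7 \left(-1\right)^{2}}{-1 + 7 \left(-1\right)} = \frac{7 + 1 + 7 \cdot 1}{-1 - 7} = \frac{7 + 1 + 7}{-8} = \left(- \frac{1}{8}\right) 15 = - \frac{15}{8}$)
$3 t{\left(5,-1 \right)} - 2 = 3 \left(- \frac{15}{8}\right) - 2 = - \frac{45}{8} - 2 = - \frac{61}{8}$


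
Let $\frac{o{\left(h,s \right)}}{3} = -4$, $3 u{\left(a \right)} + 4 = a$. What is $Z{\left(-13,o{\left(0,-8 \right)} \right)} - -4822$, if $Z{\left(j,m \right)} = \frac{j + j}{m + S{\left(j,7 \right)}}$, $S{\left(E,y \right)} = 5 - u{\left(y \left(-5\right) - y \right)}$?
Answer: $\frac{120472}{25} \approx 4818.9$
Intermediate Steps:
$u{\left(a \right)} = - \frac{4}{3} + \frac{a}{3}$
$o{\left(h,s \right)} = -12$ ($o{\left(h,s \right)} = 3 \left(-4\right) = -12$)
$S{\left(E,y \right)} = \frac{19}{3} + 2 y$ ($S{\left(E,y \right)} = 5 - \left(- \frac{4}{3} + \frac{y \left(-5\right) - y}{3}\right) = 5 - \left(- \frac{4}{3} + \frac{- 5 y - y}{3}\right) = 5 - \left(- \frac{4}{3} + \frac{\left(-6\right) y}{3}\right) = 5 - \left(- \frac{4}{3} - 2 y\right) = 5 + \left(\frac{4}{3} + 2 y\right) = \frac{19}{3} + 2 y$)
$Z{\left(j,m \right)} = \frac{2 j}{\frac{61}{3} + m}$ ($Z{\left(j,m \right)} = \frac{j + j}{m + \left(\frac{19}{3} + 2 \cdot 7\right)} = \frac{2 j}{m + \left(\frac{19}{3} + 14\right)} = \frac{2 j}{m + \frac{61}{3}} = \frac{2 j}{\frac{61}{3} + m}$)
$Z{\left(-13,o{\left(0,-8 \right)} \right)} - -4822 = 6 \left(-13\right) \frac{1}{61 + 3 \left(-12\right)} - -4822 = 6 \left(-13\right) \frac{1}{61 - 36} + 4822 = 6 \left(-13\right) \frac{1}{25} + 4822 = - \frac{78}{25} + 4822 = \frac{120472}{25}$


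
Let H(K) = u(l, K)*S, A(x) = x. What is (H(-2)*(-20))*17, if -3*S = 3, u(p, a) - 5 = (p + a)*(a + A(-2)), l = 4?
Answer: -1020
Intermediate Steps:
u(p, a) = 5 + (-2 + a)*(a + p) (u(p, a) = 5 + (p + a)*(a - 2) = 5 + (a + p)*(-2 + a) = 5 + (-2 + a)*(a + p))
S = -1 (S = -⅓*3 = -1)
H(K) = 3 - K² - 2*K (H(K) = (5 + K² - 2*K - 2*4 + K*4)*(-1) = (5 + K² - 2*K - 8 + 4*K)*(-1) = (-3 + K² + 2*K)*(-1) = 3 - K² - 2*K)
(H(-2)*(-20))*17 = ((3 - 1*(-2)² - 2*(-2))*(-20))*17 = ((3 - 1*4 + 4)*(-20))*17 = ((3 - 4 + 4)*(-20))*17 = (3*(-20))*17 = -60*17 = -1020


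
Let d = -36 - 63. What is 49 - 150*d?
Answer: 14899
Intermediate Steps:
d = -99
49 - 150*d = 49 - 150*(-99) = 49 + 14850 = 14899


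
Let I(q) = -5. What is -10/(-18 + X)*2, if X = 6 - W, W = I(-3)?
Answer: 20/7 ≈ 2.8571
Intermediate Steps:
W = -5
X = 11 (X = 6 - 1*(-5) = 6 + 5 = 11)
-10/(-18 + X)*2 = -10/(-18 + 11)*2 = -10/(-7)*2 = -10*(-⅐)*2 = (10/7)*2 = 20/7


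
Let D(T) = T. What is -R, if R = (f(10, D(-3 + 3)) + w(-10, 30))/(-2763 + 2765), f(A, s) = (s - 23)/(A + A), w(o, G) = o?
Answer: 223/40 ≈ 5.5750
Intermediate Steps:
f(A, s) = (-23 + s)/(2*A) (f(A, s) = (-23 + s)/((2*A)) = (-23 + s)*(1/(2*A)) = (-23 + s)/(2*A))
R = -223/40 (R = ((½)*(-23 + (-3 + 3))/10 - 10)/(-2763 + 2765) = ((½)*(⅒)*(-23 + 0) - 10)/2 = ((½)*(⅒)*(-23) - 10)*(½) = (-23/20 - 10)*(½) = -223/20*½ = -223/40 ≈ -5.5750)
-R = -1*(-223/40) = 223/40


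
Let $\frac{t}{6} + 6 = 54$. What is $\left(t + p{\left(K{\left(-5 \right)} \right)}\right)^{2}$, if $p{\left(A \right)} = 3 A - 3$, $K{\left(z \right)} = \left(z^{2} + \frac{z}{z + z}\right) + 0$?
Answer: $\frac{522729}{4} \approx 1.3068 \cdot 10^{5}$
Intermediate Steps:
$t = 288$ ($t = -36 + 6 \cdot 54 = -36 + 324 = 288$)
$K{\left(z \right)} = \frac{1}{2} + z^{2}$ ($K{\left(z \right)} = \left(z^{2} + \frac{z}{2 z}\right) + 0 = \left(z^{2} + \frac{1}{2 z} z\right) + 0 = \left(z^{2} + \frac{1}{2}\right) + 0 = \left(\frac{1}{2} + z^{2}\right) + 0 = \frac{1}{2} + z^{2}$)
$p{\left(A \right)} = -3 + 3 A$
$\left(t + p{\left(K{\left(-5 \right)} \right)}\right)^{2} = \left(288 - \left(3 - 3 \left(\frac{1}{2} + \left(-5\right)^{2}\right)\right)\right)^{2} = \left(288 - \left(3 - 3 \left(\frac{1}{2} + 25\right)\right)\right)^{2} = \left(288 + \left(-3 + 3 \cdot \frac{51}{2}\right)\right)^{2} = \left(288 + \left(-3 + \frac{153}{2}\right)\right)^{2} = \left(288 + \frac{147}{2}\right)^{2} = \left(\frac{723}{2}\right)^{2} = \frac{522729}{4}$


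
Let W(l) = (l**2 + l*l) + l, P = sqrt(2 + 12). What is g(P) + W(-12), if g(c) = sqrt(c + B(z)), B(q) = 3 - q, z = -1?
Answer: 276 + sqrt(4 + sqrt(14)) ≈ 278.78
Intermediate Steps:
P = sqrt(14) ≈ 3.7417
g(c) = sqrt(4 + c) (g(c) = sqrt(c + (3 - 1*(-1))) = sqrt(c + (3 + 1)) = sqrt(c + 4) = sqrt(4 + c))
W(l) = l + 2*l**2 (W(l) = (l**2 + l**2) + l = 2*l**2 + l = l + 2*l**2)
g(P) + W(-12) = sqrt(4 + sqrt(14)) - 12*(1 + 2*(-12)) = sqrt(4 + sqrt(14)) - 12*(1 - 24) = sqrt(4 + sqrt(14)) - 12*(-23) = sqrt(4 + sqrt(14)) + 276 = 276 + sqrt(4 + sqrt(14))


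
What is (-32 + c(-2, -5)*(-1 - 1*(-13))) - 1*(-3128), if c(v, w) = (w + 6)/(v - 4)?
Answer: 3094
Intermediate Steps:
c(v, w) = (6 + w)/(-4 + v)
(-32 + c(-2, -5)*(-1 - 1*(-13))) - 1*(-3128) = (-32 + ((6 - 5)/(-4 - 2))*(-1 - 1*(-13))) - 1*(-3128) = (-32 + (1/(-6))*(-1 + 13)) + 3128 = (-32 - ⅙*1*12) + 3128 = (-32 - ⅙*12) + 3128 = (-32 - 2) + 3128 = -34 + 3128 = 3094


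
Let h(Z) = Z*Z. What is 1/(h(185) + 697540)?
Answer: 1/731765 ≈ 1.3666e-6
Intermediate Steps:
h(Z) = Z²
1/(h(185) + 697540) = 1/(185² + 697540) = 1/(34225 + 697540) = 1/731765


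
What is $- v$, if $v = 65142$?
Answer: $-65142$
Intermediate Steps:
$- v = \left(-1\right) 65142 = -65142$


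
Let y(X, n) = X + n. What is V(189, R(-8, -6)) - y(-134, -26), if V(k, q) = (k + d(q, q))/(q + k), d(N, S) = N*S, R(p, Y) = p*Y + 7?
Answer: 21127/122 ≈ 173.17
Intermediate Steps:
R(p, Y) = 7 + Y*p (R(p, Y) = Y*p + 7 = 7 + Y*p)
V(k, q) = (k + q**2)/(k + q) (V(k, q) = (k + q*q)/(q + k) = (k + q**2)/(k + q))
V(189, R(-8, -6)) - y(-134, -26) = (189 + (7 - 6*(-8))**2)/(189 + (7 - 6*(-8))) - (-134 - 26) = (189 + (7 + 48)**2)/(189 + (7 + 48)) - 1*(-160) = (189 + 55**2)/(189 + 55) + 160 = (189 + 3025)/244 + 160 = (1/244)*3214 + 160 = 1607/122 + 160 = 21127/122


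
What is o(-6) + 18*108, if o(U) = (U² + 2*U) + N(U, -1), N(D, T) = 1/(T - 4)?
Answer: 9839/5 ≈ 1967.8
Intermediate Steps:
N(D, T) = 1/(-4 + T)
o(U) = -⅕ + U² + 2*U (o(U) = (U² + 2*U) + 1/(-4 - 1) = (U² + 2*U) + 1/(-5) = (U² + 2*U) - ⅕ = -⅕ + U² + 2*U)
o(-6) + 18*108 = (-⅕ + (-6)² + 2*(-6)) + 18*108 = (-⅕ + 36 - 12) + 1944 = 119/5 + 1944 = 9839/5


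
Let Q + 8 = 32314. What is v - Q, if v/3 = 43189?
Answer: 97261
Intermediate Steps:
v = 129567 (v = 3*43189 = 129567)
Q = 32306 (Q = -8 + 32314 = 32306)
v - Q = 129567 - 1*32306 = 129567 - 32306 = 97261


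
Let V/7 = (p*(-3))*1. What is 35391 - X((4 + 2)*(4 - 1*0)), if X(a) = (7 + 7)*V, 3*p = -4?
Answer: 34999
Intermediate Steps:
p = -4/3 (p = (⅓)*(-4) = -4/3 ≈ -1.3333)
V = 28 (V = 7*(-4/3*(-3)*1) = 7*(4*1) = 7*4 = 28)
X(a) = 392 (X(a) = (7 + 7)*28 = 14*28 = 392)
35391 - X((4 + 2)*(4 - 1*0)) = 35391 - 1*392 = 35391 - 392 = 34999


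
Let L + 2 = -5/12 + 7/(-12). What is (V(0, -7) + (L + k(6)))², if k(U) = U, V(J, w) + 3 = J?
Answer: 0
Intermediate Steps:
V(J, w) = -3 + J
L = -3 (L = -2 + (-5/12 + 7/(-12)) = -2 + (-5*1/12 + 7*(-1/12)) = -2 + (-5/12 - 7/12) = -2 - 1 = -3)
(V(0, -7) + (L + k(6)))² = ((-3 + 0) + (-3 + 6))² = (-3 + 3)² = 0² = 0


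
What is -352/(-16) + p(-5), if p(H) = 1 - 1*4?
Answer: 19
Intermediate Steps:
p(H) = -3 (p(H) = 1 - 4 = -3)
-352/(-16) + p(-5) = -352/(-16) - 3 = -352*(-1/16) - 3 = 22 - 3 = 19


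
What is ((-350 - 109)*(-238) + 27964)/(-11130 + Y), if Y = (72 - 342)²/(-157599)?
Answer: -400435711/32484255 ≈ -12.327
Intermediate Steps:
Y = -2700/5837 (Y = (-270)²*(-1/157599) = 72900*(-1/157599) = -2700/5837 ≈ -0.46257)
((-350 - 109)*(-238) + 27964)/(-11130 + Y) = ((-350 - 109)*(-238) + 27964)/(-11130 - 2700/5837) = (-459*(-238) + 27964)/(-64968510/5837) = (109242 + 27964)*(-5837/64968510) = 137206*(-5837/64968510) = -400435711/32484255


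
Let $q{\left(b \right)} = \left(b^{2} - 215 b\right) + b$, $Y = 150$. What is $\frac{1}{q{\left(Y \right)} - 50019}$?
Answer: $- \frac{1}{59619} \approx -1.6773 \cdot 10^{-5}$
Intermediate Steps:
$q{\left(b \right)} = b^{2} - 214 b$
$\frac{1}{q{\left(Y \right)} - 50019} = \frac{1}{150 \left(-214 + 150\right) - 50019} = \frac{1}{150 \left(-64\right) - 50019} = \frac{1}{-9600 - 50019} = \frac{1}{-59619} = - \frac{1}{59619}$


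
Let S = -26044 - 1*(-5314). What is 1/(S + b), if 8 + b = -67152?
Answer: -1/87890 ≈ -1.1378e-5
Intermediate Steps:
S = -20730 (S = -26044 + 5314 = -20730)
b = -67160 (b = -8 - 67152 = -67160)
1/(S + b) = 1/(-20730 - 67160) = 1/(-87890) = -1/87890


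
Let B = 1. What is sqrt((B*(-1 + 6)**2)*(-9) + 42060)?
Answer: sqrt(41835) ≈ 204.54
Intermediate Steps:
sqrt((B*(-1 + 6)**2)*(-9) + 42060) = sqrt((1*(-1 + 6)**2)*(-9) + 42060) = sqrt((1*5**2)*(-9) + 42060) = sqrt((1*25)*(-9) + 42060) = sqrt(25*(-9) + 42060) = sqrt(-225 + 42060) = sqrt(41835)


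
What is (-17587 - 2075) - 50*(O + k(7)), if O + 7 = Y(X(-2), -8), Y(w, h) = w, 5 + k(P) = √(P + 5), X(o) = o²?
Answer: -19262 - 100*√3 ≈ -19435.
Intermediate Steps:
k(P) = -5 + √(5 + P) (k(P) = -5 + √(P + 5) = -5 + √(5 + P))
O = -3 (O = -7 + (-2)² = -7 + 4 = -3)
(-17587 - 2075) - 50*(O + k(7)) = (-17587 - 2075) - 50*(-3 + (-5 + √(5 + 7))) = -19662 - 50*(-3 + (-5 + √12)) = -19662 - 50*(-3 + (-5 + 2*√3)) = -19662 - 50*(-8 + 2*√3) = -19662 + (400 - 100*√3) = -19262 - 100*√3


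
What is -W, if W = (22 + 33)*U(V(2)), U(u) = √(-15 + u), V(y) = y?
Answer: -55*I*√13 ≈ -198.31*I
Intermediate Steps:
W = 55*I*√13 (W = (22 + 33)*√(-15 + 2) = 55*√(-13) = 55*(I*√13) = 55*I*√13 ≈ 198.31*I)
-W = -55*I*√13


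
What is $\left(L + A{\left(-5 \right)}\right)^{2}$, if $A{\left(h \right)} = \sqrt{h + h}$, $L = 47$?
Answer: $\left(47 + i \sqrt{10}\right)^{2} \approx 2199.0 + 297.25 i$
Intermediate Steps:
$A{\left(h \right)} = \sqrt{2} \sqrt{h}$ ($A{\left(h \right)} = \sqrt{2 h} = \sqrt{2} \sqrt{h}$)
$\left(L + A{\left(-5 \right)}\right)^{2} = \left(47 + \sqrt{2} \sqrt{-5}\right)^{2} = \left(47 + \sqrt{2} i \sqrt{5}\right)^{2} = \left(47 + i \sqrt{10}\right)^{2}$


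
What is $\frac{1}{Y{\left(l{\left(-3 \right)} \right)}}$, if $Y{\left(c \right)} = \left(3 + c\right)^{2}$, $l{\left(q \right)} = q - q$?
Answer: $\frac{1}{9} \approx 0.11111$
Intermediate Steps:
$l{\left(q \right)} = 0$
$\frac{1}{Y{\left(l{\left(-3 \right)} \right)}} = \frac{1}{\left(3 + 0\right)^{2}} = \frac{1}{3^{2}} = \frac{1}{9}$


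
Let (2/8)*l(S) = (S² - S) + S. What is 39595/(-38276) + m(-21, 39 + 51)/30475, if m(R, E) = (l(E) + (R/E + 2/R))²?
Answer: 1757813406815692/51032673125 ≈ 34445.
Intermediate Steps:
l(S) = 4*S² (l(S) = 4*((S² - S) + S) = 4*S²)
m(R, E) = (2/R + 4*E² + R/E)² (m(R, E) = (4*E² + (R/E + 2/R))² = (4*E² + (2/R + R/E))² = (2/R + 4*E² + R/E)²)
39595/(-38276) + m(-21, 39 + 51)/30475 = 39595/(-38276) + (((-21)² + 2*(39 + 51) + 4*(-21)*(39 + 51)³)²/((39 + 51)²*(-21)²))/30475 = 39595*(-1/38276) + ((1/441)*(441 + 2*90 + 4*(-21)*90³)²/90²)*(1/30475) = -39595/38276 + ((1/8100)*(1/441)*(441 + 180 + 4*(-21)*729000)²)*(1/30475) = -39595/38276 + ((1/8100)*(1/441)*(441 + 180 - 61236000)²)*(1/30475) = -39595/38276 + ((1/8100)*(1/441)*(-61235379)²)*(1/30475) = -39595/38276 + ((1/8100)*(1/441)*3749771641273641)*(1/30475) = -39595/38276 + (5143719672529/4900)*(1/30475) = -39595/38276 + 5143719672529/149327500 = 1757813406815692/51032673125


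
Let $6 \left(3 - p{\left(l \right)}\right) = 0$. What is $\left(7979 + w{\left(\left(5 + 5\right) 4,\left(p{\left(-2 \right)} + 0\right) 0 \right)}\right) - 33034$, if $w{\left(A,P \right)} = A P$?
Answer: $-25055$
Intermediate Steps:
$p{\left(l \right)} = 3$ ($p{\left(l \right)} = 3 - 0 = 3 + 0 = 3$)
$\left(7979 + w{\left(\left(5 + 5\right) 4,\left(p{\left(-2 \right)} + 0\right) 0 \right)}\right) - 33034 = \left(7979 + \left(5 + 5\right) 4 \left(3 + 0\right) 0\right) - 33034 = \left(7979 + 10 \cdot 4 \cdot 3 \cdot 0\right) - 33034 = \left(7979 + 40 \cdot 0\right) - 33034 = \left(7979 + 0\right) - 33034 = 7979 - 33034 = -25055$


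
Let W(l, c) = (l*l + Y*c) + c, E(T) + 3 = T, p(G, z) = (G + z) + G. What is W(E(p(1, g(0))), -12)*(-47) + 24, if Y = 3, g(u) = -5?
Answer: 588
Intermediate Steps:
p(G, z) = z + 2*G
E(T) = -3 + T
W(l, c) = l² + 4*c (W(l, c) = (l*l + 3*c) + c = (l² + 3*c) + c = l² + 4*c)
W(E(p(1, g(0))), -12)*(-47) + 24 = ((-3 + (-5 + 2*1))² + 4*(-12))*(-47) + 24 = ((-3 + (-5 + 2))² - 48)*(-47) + 24 = ((-3 - 3)² - 48)*(-47) + 24 = ((-6)² - 48)*(-47) + 24 = (36 - 48)*(-47) + 24 = -12*(-47) + 24 = 564 + 24 = 588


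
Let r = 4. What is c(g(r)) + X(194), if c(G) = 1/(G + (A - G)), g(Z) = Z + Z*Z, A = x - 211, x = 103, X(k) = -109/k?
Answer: -5983/10476 ≈ -0.57111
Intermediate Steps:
A = -108 (A = 103 - 211 = -108)
g(Z) = Z + Z²
c(G) = -1/108 (c(G) = 1/(G + (-108 - G)) = 1/(-108) = -1/108)
c(g(r)) + X(194) = -1/108 - 109/194 = -5983/10476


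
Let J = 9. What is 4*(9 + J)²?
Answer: 1296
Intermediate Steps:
4*(9 + J)² = 4*(9 + 9)² = 4*18² = 4*324 = 1296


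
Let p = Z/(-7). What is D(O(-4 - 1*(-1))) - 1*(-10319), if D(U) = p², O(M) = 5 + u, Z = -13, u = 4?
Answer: 505800/49 ≈ 10322.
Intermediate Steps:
O(M) = 9 (O(M) = 5 + 4 = 9)
p = 13/7 (p = -13/(-7) = -13*(-⅐) = 13/7 ≈ 1.8571)
D(U) = 169/49 (D(U) = (13/7)² = 169/49)
D(O(-4 - 1*(-1))) - 1*(-10319) = 169/49 - 1*(-10319) = 169/49 + 10319 = 505800/49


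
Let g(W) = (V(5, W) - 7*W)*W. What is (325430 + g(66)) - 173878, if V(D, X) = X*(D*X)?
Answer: 1558540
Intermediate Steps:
V(D, X) = D*X**2
g(W) = W*(-7*W + 5*W**2) (g(W) = (5*W**2 - 7*W)*W = (-7*W + 5*W**2)*W = W*(-7*W + 5*W**2))
(325430 + g(66)) - 173878 = (325430 + 66**2*(-7 + 5*66)) - 173878 = (325430 + 4356*(-7 + 330)) - 173878 = (325430 + 4356*323) - 173878 = (325430 + 1406988) - 173878 = 1732418 - 173878 = 1558540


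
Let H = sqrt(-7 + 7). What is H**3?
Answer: 0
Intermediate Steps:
H = 0 (H = sqrt(0) = 0)
H**3 = 0**3 = 0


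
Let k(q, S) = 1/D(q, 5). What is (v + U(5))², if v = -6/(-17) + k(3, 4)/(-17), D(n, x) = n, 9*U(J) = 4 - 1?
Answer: 4/9 ≈ 0.44444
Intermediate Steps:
U(J) = ⅓ (U(J) = (4 - 1)/9 = (⅑)*3 = ⅓)
k(q, S) = 1/q
v = ⅓ (v = -6/(-17) + 1/(3*(-17)) = -6*(-1/17) + (⅓)*(-1/17) = 6/17 - 1/51 = ⅓ ≈ 0.33333)
(v + U(5))² = (⅓ + ⅓)² = (⅔)² = 4/9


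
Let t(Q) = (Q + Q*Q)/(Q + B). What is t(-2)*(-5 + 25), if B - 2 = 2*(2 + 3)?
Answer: 4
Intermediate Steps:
B = 12 (B = 2 + 2*(2 + 3) = 2 + 2*5 = 2 + 10 = 12)
t(Q) = (Q + Q²)/(12 + Q) (t(Q) = (Q + Q*Q)/(Q + 12) = (Q + Q²)/(12 + Q))
t(-2)*(-5 + 25) = (-2*(1 - 2)/(12 - 2))*(-5 + 25) = -2*(-1)/10*20 = -2*⅒*(-1)*20 = (⅕)*20 = 4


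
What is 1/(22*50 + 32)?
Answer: 1/1132 ≈ 0.00088339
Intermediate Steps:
1/(22*50 + 32) = 1/(1100 + 32) = 1/1132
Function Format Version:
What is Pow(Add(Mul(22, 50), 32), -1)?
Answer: Rational(1, 1132) ≈ 0.00088339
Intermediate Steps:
Pow(Add(Mul(22, 50), 32), -1) = Pow(Add(1100, 32), -1) = Pow(1132, -1) = Rational(1, 1132)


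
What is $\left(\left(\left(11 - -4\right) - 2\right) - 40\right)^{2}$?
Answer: $729$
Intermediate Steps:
$\left(\left(\left(11 - -4\right) - 2\right) - 40\right)^{2} = \left(\left(\left(11 + 4\right) - 2\right) - 40\right)^{2} = \left(\left(15 - 2\right) - 40\right)^{2} = \left(13 - 40\right)^{2} = \left(-27\right)^{2} = 729$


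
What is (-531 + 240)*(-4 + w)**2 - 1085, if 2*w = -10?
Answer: -24656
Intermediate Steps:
w = -5 (w = (1/2)*(-10) = -5)
(-531 + 240)*(-4 + w)**2 - 1085 = (-531 + 240)*(-4 - 5)**2 - 1085 = -291*(-9)**2 - 1085 = -291*81 - 1085 = -23571 - 1085 = -24656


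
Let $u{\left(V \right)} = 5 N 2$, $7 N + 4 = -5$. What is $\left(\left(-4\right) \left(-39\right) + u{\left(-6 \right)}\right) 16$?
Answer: $\frac{16032}{7} \approx 2290.3$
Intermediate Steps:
$N = - \frac{9}{7}$ ($N = - \frac{4}{7} + \frac{1}{7} \left(-5\right) = - \frac{4}{7} - \frac{5}{7} = - \frac{9}{7} \approx -1.2857$)
$u{\left(V \right)} = - \frac{90}{7}$ ($u{\left(V \right)} = 5 \left(- \frac{9}{7}\right) 2 = \left(- \frac{45}{7}\right) 2 = - \frac{90}{7}$)
$\left(\left(-4\right) \left(-39\right) + u{\left(-6 \right)}\right) 16 = \left(\left(-4\right) \left(-39\right) - \frac{90}{7}\right) 16 = \left(156 - \frac{90}{7}\right) 16 = \frac{1002}{7} \cdot 16 = \frac{16032}{7}$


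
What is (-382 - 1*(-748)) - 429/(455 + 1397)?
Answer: 677403/1852 ≈ 365.77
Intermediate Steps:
(-382 - 1*(-748)) - 429/(455 + 1397) = (-382 + 748) - 429/1852 = 366 - 429*1/1852 = 366 - 429/1852 = 677403/1852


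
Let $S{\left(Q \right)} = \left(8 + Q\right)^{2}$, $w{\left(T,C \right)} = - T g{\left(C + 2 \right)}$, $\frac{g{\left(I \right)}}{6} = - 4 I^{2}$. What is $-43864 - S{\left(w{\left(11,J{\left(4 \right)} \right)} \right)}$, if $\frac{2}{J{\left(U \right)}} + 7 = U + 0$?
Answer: $- \frac{2445400}{9} \approx -2.7171 \cdot 10^{5}$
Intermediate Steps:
$g{\left(I \right)} = - 24 I^{2}$ ($g{\left(I \right)} = 6 \left(- 4 I^{2}\right) = - 24 I^{2}$)
$J{\left(U \right)} = \frac{2}{-7 + U}$ ($J{\left(U \right)} = \frac{2}{-7 + \left(U + 0\right)} = \frac{2}{-7 + U}$)
$w{\left(T,C \right)} = 24 T \left(2 + C\right)^{2}$ ($w{\left(T,C \right)} = - T \left(- 24 \left(C + 2\right)^{2}\right) = - T \left(- 24 \left(2 + C\right)^{2}\right) = 24 T \left(2 + C\right)^{2}$)
$-43864 - S{\left(w{\left(11,J{\left(4 \right)} \right)} \right)} = -43864 - \left(8 + 24 \cdot 11 \left(2 + \frac{2}{-7 + 4}\right)^{2}\right)^{2} = -43864 - \left(8 + 24 \cdot 11 \left(2 + \frac{2}{-3}\right)^{2}\right)^{2} = -43864 - \left(8 + 24 \cdot 11 \left(2 + 2 \left(- \frac{1}{3}\right)\right)^{2}\right)^{2} = -43864 - \left(8 + 24 \cdot 11 \left(2 - \frac{2}{3}\right)^{2}\right)^{2} = -43864 - \left(8 + 24 \cdot 11 \left(\frac{4}{3}\right)^{2}\right)^{2} = -43864 - \left(8 + 24 \cdot 11 \cdot \frac{16}{9}\right)^{2} = -43864 - \left(8 + \frac{1408}{3}\right)^{2} = -43864 - \left(\frac{1432}{3}\right)^{2} = -43864 - \frac{2050624}{9} = - \frac{2445400}{9}$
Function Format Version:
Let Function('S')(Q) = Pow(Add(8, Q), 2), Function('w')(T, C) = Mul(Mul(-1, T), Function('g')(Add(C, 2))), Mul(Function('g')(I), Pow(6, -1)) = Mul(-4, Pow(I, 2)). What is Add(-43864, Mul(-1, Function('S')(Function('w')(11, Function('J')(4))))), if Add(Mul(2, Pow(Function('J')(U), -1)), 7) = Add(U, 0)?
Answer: Rational(-2445400, 9) ≈ -2.7171e+5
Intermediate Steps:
Function('g')(I) = Mul(-24, Pow(I, 2)) (Function('g')(I) = Mul(6, Mul(-4, Pow(I, 2))) = Mul(-24, Pow(I, 2)))
Function('J')(U) = Mul(2, Pow(Add(-7, U), -1)) (Function('J')(U) = Mul(2, Pow(Add(-7, Add(U, 0)), -1)) = Mul(2, Pow(Add(-7, U), -1)))
Function('w')(T, C) = Mul(24, T, Pow(Add(2, C), 2)) (Function('w')(T, C) = Mul(Mul(-1, T), Mul(-24, Pow(Add(C, 2), 2))) = Mul(Mul(-1, T), Mul(-24, Pow(Add(2, C), 2))) = Mul(24, T, Pow(Add(2, C), 2)))
Add(-43864, Mul(-1, Function('S')(Function('w')(11, Function('J')(4))))) = Add(-43864, Mul(-1, Pow(Add(8, Mul(24, 11, Pow(Add(2, Mul(2, Pow(Add(-7, 4), -1))), 2))), 2))) = Add(-43864, Mul(-1, Pow(Add(8, Mul(24, 11, Pow(Add(2, Mul(2, Pow(-3, -1))), 2))), 2))) = Add(-43864, Mul(-1, Pow(Add(8, Mul(24, 11, Pow(Add(2, Mul(2, Rational(-1, 3))), 2))), 2))) = Add(-43864, Mul(-1, Pow(Add(8, Mul(24, 11, Pow(Add(2, Rational(-2, 3)), 2))), 2))) = Add(-43864, Mul(-1, Pow(Add(8, Mul(24, 11, Pow(Rational(4, 3), 2))), 2))) = Add(-43864, Mul(-1, Pow(Add(8, Mul(24, 11, Rational(16, 9))), 2))) = Add(-43864, Mul(-1, Pow(Add(8, Rational(1408, 3)), 2))) = Add(-43864, Mul(-1, Pow(Rational(1432, 3), 2))) = Add(-43864, Mul(-1, Rational(2050624, 9))) = Add(-43864, Rational(-2050624, 9)) = Rational(-2445400, 9)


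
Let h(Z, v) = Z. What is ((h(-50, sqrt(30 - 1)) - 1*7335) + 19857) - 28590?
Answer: -16118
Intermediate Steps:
((h(-50, sqrt(30 - 1)) - 1*7335) + 19857) - 28590 = ((-50 - 1*7335) + 19857) - 28590 = ((-50 - 7335) + 19857) - 28590 = (-7385 + 19857) - 28590 = 12472 - 28590 = -16118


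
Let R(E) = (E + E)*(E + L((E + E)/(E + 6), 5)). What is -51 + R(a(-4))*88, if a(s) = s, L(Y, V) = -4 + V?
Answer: 2061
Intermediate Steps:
R(E) = 2*E*(1 + E) (R(E) = (E + E)*(E + (-4 + 5)) = (2*E)*(E + 1) = (2*E)*(1 + E) = 2*E*(1 + E))
-51 + R(a(-4))*88 = -51 + (2*(-4)*(1 - 4))*88 = -51 + (2*(-4)*(-3))*88 = -51 + 24*88 = -51 + 2112 = 2061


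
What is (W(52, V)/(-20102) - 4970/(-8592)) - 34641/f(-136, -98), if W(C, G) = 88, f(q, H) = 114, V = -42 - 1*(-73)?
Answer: -13095976013/43179096 ≈ -303.29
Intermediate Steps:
V = 31 (V = -42 + 73 = 31)
(W(52, V)/(-20102) - 4970/(-8592)) - 34641/f(-136, -98) = (88/(-20102) - 4970/(-8592)) - 34641/114 = (88*(-1/20102) - 4970*(-1/8592)) - 34641*1/114 = (-44/10051 + 2485/4296) - 11547/38 = 24787711/43179096 - 11547/38 = -13095976013/43179096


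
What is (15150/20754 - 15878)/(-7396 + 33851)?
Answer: -54919477/91507845 ≈ -0.60016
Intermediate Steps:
(15150/20754 - 15878)/(-7396 + 33851) = (15150*(1/20754) - 15878)/26455 = (2525/3459 - 15878)*(1/26455) = -54919477/3459*1/26455 = -54919477/91507845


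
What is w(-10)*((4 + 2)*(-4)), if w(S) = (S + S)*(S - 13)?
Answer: -11040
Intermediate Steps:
w(S) = 2*S*(-13 + S) (w(S) = (2*S)*(-13 + S) = 2*S*(-13 + S))
w(-10)*((4 + 2)*(-4)) = (2*(-10)*(-13 - 10))*((4 + 2)*(-4)) = (2*(-10)*(-23))*(6*(-4)) = 460*(-24) = -11040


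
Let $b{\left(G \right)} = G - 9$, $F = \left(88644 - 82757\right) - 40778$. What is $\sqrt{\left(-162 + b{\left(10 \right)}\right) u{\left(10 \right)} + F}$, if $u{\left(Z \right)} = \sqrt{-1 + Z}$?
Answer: $i \sqrt{35374} \approx 188.08 i$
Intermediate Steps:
$F = -34891$ ($F = 5887 - 40778 = -34891$)
$b{\left(G \right)} = -9 + G$ ($b{\left(G \right)} = G - 9 = -9 + G$)
$\sqrt{\left(-162 + b{\left(10 \right)}\right) u{\left(10 \right)} + F} = \sqrt{\left(-162 + \left(-9 + 10\right)\right) \sqrt{-1 + 10} - 34891} = \sqrt{\left(-162 + 1\right) \sqrt{9} - 34891} = \sqrt{\left(-161\right) 3 - 34891} = \sqrt{-483 - 34891} = \sqrt{-35374} = i \sqrt{35374}$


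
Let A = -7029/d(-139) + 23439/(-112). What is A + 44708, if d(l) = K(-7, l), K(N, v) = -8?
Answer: 5082263/112 ≈ 45377.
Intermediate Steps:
d(l) = -8
A = 74967/112 (A = -7029/(-8) + 23439/(-112) = -7029*(-1/8) + 23439*(-1/112) = 7029/8 - 23439/112 = 74967/112 ≈ 669.35)
A + 44708 = 74967/112 + 44708 = 5082263/112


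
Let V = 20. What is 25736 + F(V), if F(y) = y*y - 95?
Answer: 26041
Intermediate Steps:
F(y) = -95 + y² (F(y) = y² - 95 = -95 + y²)
25736 + F(V) = 25736 + (-95 + 20²) = 25736 + (-95 + 400) = 25736 + 305 = 26041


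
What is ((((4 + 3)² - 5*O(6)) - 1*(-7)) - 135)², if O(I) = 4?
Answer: 9801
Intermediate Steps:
((((4 + 3)² - 5*O(6)) - 1*(-7)) - 135)² = ((((4 + 3)² - 5*4) - 1*(-7)) - 135)² = (((7² - 20) + 7) - 135)² = (((49 - 20) + 7) - 135)² = ((29 + 7) - 135)² = (36 - 135)² = (-99)² = 9801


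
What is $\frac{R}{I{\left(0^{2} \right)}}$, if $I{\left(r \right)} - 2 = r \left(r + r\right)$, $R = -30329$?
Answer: $- \frac{30329}{2} \approx -15165.0$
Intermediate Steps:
$I{\left(r \right)} = 2 + 2 r^{2}$ ($I{\left(r \right)} = 2 + r \left(r + r\right) = 2 + r 2 r = 2 + 2 r^{2}$)
$\frac{R}{I{\left(0^{2} \right)}} = - \frac{30329}{2 + 2 \left(0^{2}\right)^{2}} = - \frac{30329}{2 + 2 \cdot 0^{2}} = - \frac{30329}{2 + 2 \cdot 0} = - \frac{30329}{2 + 0} = - \frac{30329}{2}$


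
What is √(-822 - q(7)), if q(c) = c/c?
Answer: I*√823 ≈ 28.688*I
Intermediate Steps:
q(c) = 1
√(-822 - q(7)) = √(-822 - 1*1) = √(-822 - 1) = √(-823) = I*√823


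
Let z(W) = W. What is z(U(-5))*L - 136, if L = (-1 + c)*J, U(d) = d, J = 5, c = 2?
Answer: -161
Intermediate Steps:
L = 5 (L = (-1 + 2)*5 = 1*5 = 5)
z(U(-5))*L - 136 = -5*5 - 136 = -25 - 136 = -161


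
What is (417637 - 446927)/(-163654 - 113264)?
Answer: 14645/138459 ≈ 0.10577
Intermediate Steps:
(417637 - 446927)/(-163654 - 113264) = -29290/(-276918) = -29290*(-1/276918) = 14645/138459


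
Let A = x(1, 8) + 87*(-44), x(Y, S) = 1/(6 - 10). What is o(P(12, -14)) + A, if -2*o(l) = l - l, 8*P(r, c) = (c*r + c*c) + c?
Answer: -15313/4 ≈ -3828.3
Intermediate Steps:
x(Y, S) = -¼ (x(Y, S) = 1/(-4) = -¼)
P(r, c) = c/8 + c²/8 + c*r/8 (P(r, c) = ((c*r + c*c) + c)/8 = ((c*r + c²) + c)/8 = ((c² + c*r) + c)/8 = (c + c² + c*r)/8 = c/8 + c²/8 + c*r/8)
A = -15313/4 (A = -¼ + 87*(-44) = -¼ - 3828 = -15313/4 ≈ -3828.3)
o(l) = 0 (o(l) = -(l - l)/2 = -½*0 = 0)
o(P(12, -14)) + A = 0 - 15313/4 = -15313/4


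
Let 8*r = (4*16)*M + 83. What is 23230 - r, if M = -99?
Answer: 192093/8 ≈ 24012.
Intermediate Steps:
r = -6253/8 (r = ((4*16)*(-99) + 83)/8 = (64*(-99) + 83)/8 = (-6336 + 83)/8 = (1/8)*(-6253) = -6253/8 ≈ -781.63)
23230 - r = 23230 - 1*(-6253/8) = 23230 + 6253/8 = 192093/8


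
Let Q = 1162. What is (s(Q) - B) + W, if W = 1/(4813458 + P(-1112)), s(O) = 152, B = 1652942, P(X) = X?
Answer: -7953797345339/4812346 ≈ -1.6528e+6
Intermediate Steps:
W = 1/4812346 (W = 1/(4813458 - 1112) = 1/4812346 ≈ 2.0780e-7)
(s(Q) - B) + W = (152 - 1*1652942) + 1/4812346 = (152 - 1652942) + 1/4812346 = -1652790 + 1/4812346 = -7953797345339/4812346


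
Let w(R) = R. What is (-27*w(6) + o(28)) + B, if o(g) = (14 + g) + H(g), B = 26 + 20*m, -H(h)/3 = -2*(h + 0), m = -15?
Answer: -226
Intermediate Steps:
H(h) = 6*h (H(h) = -(-6)*(h + 0) = -(-6)*h = 6*h)
B = -274 (B = 26 + 20*(-15) = 26 - 300 = -274)
o(g) = 14 + 7*g (o(g) = (14 + g) + 6*g = 14 + 7*g)
(-27*w(6) + o(28)) + B = (-27*6 + (14 + 7*28)) - 274 = (-162 + (14 + 196)) - 274 = (-162 + 210) - 274 = 48 - 274 = -226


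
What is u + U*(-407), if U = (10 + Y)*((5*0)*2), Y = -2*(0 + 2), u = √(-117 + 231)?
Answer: √114 ≈ 10.677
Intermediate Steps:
u = √114 ≈ 10.677
Y = -4 (Y = -2*2 = -4)
U = 0 (U = (10 - 4)*((5*0)*2) = 6*(0*2) = 6*0 = 0)
u + U*(-407) = √114 + 0*(-407) = √114 + 0 = √114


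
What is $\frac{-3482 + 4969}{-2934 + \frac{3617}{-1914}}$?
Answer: $- \frac{2846118}{5619293} \approx -0.50649$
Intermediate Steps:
$\frac{-3482 + 4969}{-2934 + \frac{3617}{-1914}} = \frac{1487}{-2934 + 3617 \left(- \frac{1}{1914}\right)} = \frac{1487}{-2934 - \frac{3617}{1914}} = \frac{1487}{- \frac{5619293}{1914}} = 1487 \left(- \frac{1914}{5619293}\right) = - \frac{2846118}{5619293}$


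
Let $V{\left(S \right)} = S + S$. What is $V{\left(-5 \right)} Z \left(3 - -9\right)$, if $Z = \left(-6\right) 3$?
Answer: $2160$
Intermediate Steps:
$Z = -18$
$V{\left(S \right)} = 2 S$
$V{\left(-5 \right)} Z \left(3 - -9\right) = 2 \left(-5\right) \left(-18\right) \left(3 - -9\right) = \left(-10\right) \left(-18\right) \left(3 + 9\right) = 180 \cdot 12 = 2160$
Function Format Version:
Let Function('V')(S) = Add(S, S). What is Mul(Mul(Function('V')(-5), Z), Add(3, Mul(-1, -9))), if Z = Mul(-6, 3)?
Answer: 2160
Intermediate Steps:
Z = -18
Function('V')(S) = Mul(2, S)
Mul(Mul(Function('V')(-5), Z), Add(3, Mul(-1, -9))) = Mul(Mul(Mul(2, -5), -18), Add(3, Mul(-1, -9))) = Mul(Mul(-10, -18), Add(3, 9)) = Mul(180, 12) = 2160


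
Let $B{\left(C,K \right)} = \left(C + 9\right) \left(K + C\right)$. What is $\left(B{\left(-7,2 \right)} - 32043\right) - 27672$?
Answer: $-59725$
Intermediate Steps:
$B{\left(C,K \right)} = \left(9 + C\right) \left(C + K\right)$
$\left(B{\left(-7,2 \right)} - 32043\right) - 27672 = \left(\left(\left(-7\right)^{2} + 9 \left(-7\right) + 9 \cdot 2 - 14\right) - 32043\right) - 27672 = \left(\left(49 - 63 + 18 - 14\right) - 32043\right) - 27672 = \left(-10 - 32043\right) - 27672 = -32053 - 27672 = -59725$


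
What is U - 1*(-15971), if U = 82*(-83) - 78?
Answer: 9087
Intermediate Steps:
U = -6884 (U = -6806 - 78 = -6884)
U - 1*(-15971) = -6884 - 1*(-15971) = -6884 + 15971 = 9087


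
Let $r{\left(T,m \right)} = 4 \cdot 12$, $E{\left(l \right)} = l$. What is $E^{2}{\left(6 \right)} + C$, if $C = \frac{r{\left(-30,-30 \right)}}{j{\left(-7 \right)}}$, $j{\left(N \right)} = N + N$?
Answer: $\frac{228}{7} \approx 32.571$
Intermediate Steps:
$r{\left(T,m \right)} = 48$
$j{\left(N \right)} = 2 N$
$C = - \frac{24}{7}$ ($C = \frac{48}{2 \left(-7\right)} = \frac{48}{-14} = 48 \left(- \frac{1}{14}\right) = - \frac{24}{7} \approx -3.4286$)
$E^{2}{\left(6 \right)} + C = 6^{2} - \frac{24}{7} = 36 - \frac{24}{7} = \frac{228}{7}$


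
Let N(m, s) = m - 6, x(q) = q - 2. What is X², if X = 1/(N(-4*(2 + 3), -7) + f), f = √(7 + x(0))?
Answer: (26 - √5)⁻² ≈ 0.0017708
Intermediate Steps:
x(q) = -2 + q
N(m, s) = -6 + m
f = √5 (f = √(7 + (-2 + 0)) = √(7 - 2) = √5 ≈ 2.2361)
X = 1/(-26 + √5) (X = 1/((-6 - 4*(2 + 3)) + √5) = 1/((-6 - 4*5) + √5) = 1/((-6 - 20) + √5) = 1/(-26 + √5) ≈ -0.042081)
X² = (-26/671 - √5/671)²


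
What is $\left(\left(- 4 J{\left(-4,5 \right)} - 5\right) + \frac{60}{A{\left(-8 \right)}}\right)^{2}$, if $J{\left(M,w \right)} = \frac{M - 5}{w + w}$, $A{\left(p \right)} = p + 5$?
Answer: $\frac{11449}{25} \approx 457.96$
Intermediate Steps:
$A{\left(p \right)} = 5 + p$
$J{\left(M,w \right)} = \frac{-5 + M}{2 w}$
$\left(\left(- 4 J{\left(-4,5 \right)} - 5\right) + \frac{60}{A{\left(-8 \right)}}\right)^{2} = \left(\left(- 4 \frac{-5 - 4}{2 \cdot 5} - 5\right) + \frac{60}{5 - 8}\right)^{2} = \left(\left(- 4 \cdot \frac{1}{2} \cdot \frac{1}{5} \left(-9\right) - 5\right) + \frac{60}{-3}\right)^{2} = \left(\left(\left(-4\right) \left(- \frac{9}{10}\right) - 5\right) + 60 \left(- \frac{1}{3}\right)\right)^{2} = \left(\left(\frac{18}{5} - 5\right) - 20\right)^{2} = \left(- \frac{7}{5} - 20\right)^{2} = \left(- \frac{107}{5}\right)^{2} = \frac{11449}{25}$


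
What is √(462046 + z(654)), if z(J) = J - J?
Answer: 13*√2734 ≈ 679.74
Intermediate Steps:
z(J) = 0
√(462046 + z(654)) = √(462046 + 0) = √462046 = 13*√2734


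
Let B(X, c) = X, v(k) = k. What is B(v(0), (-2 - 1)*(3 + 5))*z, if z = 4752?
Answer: 0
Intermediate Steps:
B(v(0), (-2 - 1)*(3 + 5))*z = 0*4752 = 0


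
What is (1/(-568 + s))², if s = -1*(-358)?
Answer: 1/44100 ≈ 2.2676e-5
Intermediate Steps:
s = 358
(1/(-568 + s))² = (1/(-568 + 358))² = (1/(-210))² = (-1/210)² = 1/44100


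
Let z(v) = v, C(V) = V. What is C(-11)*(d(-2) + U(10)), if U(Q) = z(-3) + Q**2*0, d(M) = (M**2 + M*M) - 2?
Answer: -33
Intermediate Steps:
d(M) = -2 + 2*M**2 (d(M) = (M**2 + M**2) - 2 = 2*M**2 - 2 = -2 + 2*M**2)
U(Q) = -3 (U(Q) = -3 + Q**2*0 = -3 + 0 = -3)
C(-11)*(d(-2) + U(10)) = -11*((-2 + 2*(-2)**2) - 3) = -11*((-2 + 2*4) - 3) = -11*((-2 + 8) - 3) = -11*(6 - 3) = -11*3 = -33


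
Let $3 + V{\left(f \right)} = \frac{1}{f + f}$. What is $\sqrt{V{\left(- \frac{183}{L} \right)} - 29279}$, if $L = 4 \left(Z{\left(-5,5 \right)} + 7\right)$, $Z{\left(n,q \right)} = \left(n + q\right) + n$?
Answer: $\frac{i \sqrt{980625630}}{183} \approx 171.12 i$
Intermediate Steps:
$Z{\left(n,q \right)} = q + 2 n$
$L = 8$ ($L = 4 \left(\left(5 + 2 \left(-5\right)\right) + 7\right) = 4 \left(\left(5 - 10\right) + 7\right) = 4 \left(-5 + 7\right) = 4 \cdot 2 = 8$)
$V{\left(f \right)} = -3 + \frac{1}{2 f}$ ($V{\left(f \right)} = -3 + \frac{1}{f + f} = -3 + \frac{1}{2 f}$)
$\sqrt{V{\left(- \frac{183}{L} \right)} - 29279} = \sqrt{\left(-3 + \frac{1}{2 \left(- \frac{183}{8}\right)}\right) - 29279} = \sqrt{\left(-3 + \frac{1}{2} \left(- \frac{8}{183}\right)\right) - 29279} = \sqrt{\left(-3 - \frac{4}{183}\right) - 29279} = \sqrt{- \frac{553}{183} - 29279} = \sqrt{- \frac{5358610}{183}} = \frac{i \sqrt{980625630}}{183}$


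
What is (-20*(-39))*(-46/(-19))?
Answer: 35880/19 ≈ 1888.4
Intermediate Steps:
(-20*(-39))*(-46/(-19)) = 780*(-46*(-1/19)) = 780*(46/19) = 35880/19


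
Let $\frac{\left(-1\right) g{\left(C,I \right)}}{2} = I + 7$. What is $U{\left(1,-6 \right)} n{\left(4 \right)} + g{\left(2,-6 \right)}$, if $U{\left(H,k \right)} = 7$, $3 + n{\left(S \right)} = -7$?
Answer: $-72$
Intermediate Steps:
$n{\left(S \right)} = -10$ ($n{\left(S \right)} = -3 - 7 = -10$)
$g{\left(C,I \right)} = -14 - 2 I$ ($g{\left(C,I \right)} = - 2 \left(I + 7\right) = - 2 \left(7 + I\right) = -14 - 2 I$)
$U{\left(1,-6 \right)} n{\left(4 \right)} + g{\left(2,-6 \right)} = 7 \left(-10\right) - 2 = -70 + \left(-14 + 12\right) = -70 - 2 = -72$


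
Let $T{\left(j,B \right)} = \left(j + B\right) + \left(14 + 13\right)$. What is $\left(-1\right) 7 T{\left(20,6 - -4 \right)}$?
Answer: $-399$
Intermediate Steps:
$T{\left(j,B \right)} = 27 + B + j$ ($T{\left(j,B \right)} = \left(B + j\right) + 27 = 27 + B + j$)
$\left(-1\right) 7 T{\left(20,6 - -4 \right)} = \left(-1\right) 7 \left(27 + \left(6 - -4\right) + 20\right) = - 7 \left(27 + \left(6 + 4\right) + 20\right) = - 7 \left(27 + 10 + 20\right) = \left(-7\right) 57 = -399$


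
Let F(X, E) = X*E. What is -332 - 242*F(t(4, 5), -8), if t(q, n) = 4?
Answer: 7412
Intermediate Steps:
F(X, E) = E*X
-332 - 242*F(t(4, 5), -8) = -332 - (-1936)*4 = -332 - 242*(-32) = -332 + 7744 = 7412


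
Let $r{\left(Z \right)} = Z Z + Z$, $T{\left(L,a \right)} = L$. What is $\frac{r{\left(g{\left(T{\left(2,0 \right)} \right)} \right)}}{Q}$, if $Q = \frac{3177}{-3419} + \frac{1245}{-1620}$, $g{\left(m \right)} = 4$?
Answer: $- \frac{7385040}{626893} \approx -11.78$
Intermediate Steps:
$r{\left(Z \right)} = Z + Z^{2}$ ($r{\left(Z \right)} = Z^{2} + Z = Z + Z^{2}$)
$Q = - \frac{626893}{369252}$ ($Q = 3177 \left(- \frac{1}{3419}\right) + 1245 \left(- \frac{1}{1620}\right) = - \frac{3177}{3419} - \frac{83}{108} = - \frac{626893}{369252} \approx -1.6977$)
$\frac{r{\left(g{\left(T{\left(2,0 \right)} \right)} \right)}}{Q} = \frac{4 \left(1 + 4\right)}{- \frac{626893}{369252}} = 4 \cdot 5 \left(- \frac{369252}{626893}\right) = 20 \left(- \frac{369252}{626893}\right) = - \frac{7385040}{626893}$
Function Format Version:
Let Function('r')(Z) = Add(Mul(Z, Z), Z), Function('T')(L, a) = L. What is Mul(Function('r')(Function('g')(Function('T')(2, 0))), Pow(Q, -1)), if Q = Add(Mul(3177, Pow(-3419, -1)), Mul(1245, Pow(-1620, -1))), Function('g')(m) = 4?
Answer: Rational(-7385040, 626893) ≈ -11.780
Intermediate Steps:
Function('r')(Z) = Add(Z, Pow(Z, 2)) (Function('r')(Z) = Add(Pow(Z, 2), Z) = Add(Z, Pow(Z, 2)))
Q = Rational(-626893, 369252) (Q = Add(Mul(3177, Rational(-1, 3419)), Mul(1245, Rational(-1, 1620))) = Add(Rational(-3177, 3419), Rational(-83, 108)) = Rational(-626893, 369252) ≈ -1.6977)
Mul(Function('r')(Function('g')(Function('T')(2, 0))), Pow(Q, -1)) = Mul(Mul(4, Add(1, 4)), Pow(Rational(-626893, 369252), -1)) = Mul(Mul(4, 5), Rational(-369252, 626893)) = Mul(20, Rational(-369252, 626893)) = Rational(-7385040, 626893)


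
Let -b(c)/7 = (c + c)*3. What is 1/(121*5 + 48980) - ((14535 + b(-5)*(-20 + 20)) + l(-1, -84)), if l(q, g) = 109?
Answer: -726122739/49585 ≈ -14644.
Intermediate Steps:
b(c) = -42*c (b(c) = -7*(c + c)*3 = -7*2*c*3 = -42*c)
1/(121*5 + 48980) - ((14535 + b(-5)*(-20 + 20)) + l(-1, -84)) = 1/(121*5 + 48980) - ((14535 + (-42*(-5))*(-20 + 20)) + 109) = 1/(605 + 48980) - ((14535 + 210*0) + 109) = 1/49585 - ((14535 + 0) + 109) = 1/49585 - (14535 + 109) = 1/49585 - 1*14644 = 1/49585 - 14644 = -726122739/49585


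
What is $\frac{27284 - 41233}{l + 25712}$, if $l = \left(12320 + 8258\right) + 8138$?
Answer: $- \frac{13949}{54428} \approx -0.25628$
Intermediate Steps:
$l = 28716$ ($l = 20578 + 8138 = 28716$)
$\frac{27284 - 41233}{l + 25712} = \frac{27284 - 41233}{28716 + 25712} = - \frac{13949}{54428}$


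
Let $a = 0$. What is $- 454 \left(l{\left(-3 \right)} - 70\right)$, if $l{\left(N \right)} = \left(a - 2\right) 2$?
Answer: $33596$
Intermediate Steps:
$l{\left(N \right)} = -4$ ($l{\left(N \right)} = \left(0 - 2\right) 2 = \left(-2\right) 2 = -4$)
$- 454 \left(l{\left(-3 \right)} - 70\right) = - 454 \left(-4 - 70\right) = \left(-454\right) \left(-74\right) = 33596$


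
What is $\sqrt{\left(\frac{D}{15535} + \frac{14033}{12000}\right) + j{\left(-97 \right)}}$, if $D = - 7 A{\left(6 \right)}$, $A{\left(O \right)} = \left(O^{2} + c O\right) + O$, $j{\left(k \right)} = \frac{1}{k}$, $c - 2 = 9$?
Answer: $\frac{\sqrt{36309877071148590}}{180827400} \approx 1.0538$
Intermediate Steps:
$c = 11$ ($c = 2 + 9 = 11$)
$A{\left(O \right)} = O^{2} + 12 O$ ($A{\left(O \right)} = \left(O^{2} + 11 O\right) + O = O^{2} + 12 O$)
$D = -756$ ($D = - 7 \cdot 6 \left(12 + 6\right) = - 7 \cdot 6 \cdot 18 = \left(-7\right) 108 = -756$)
$\sqrt{\left(\frac{D}{15535} + \frac{14033}{12000}\right) + j{\left(-97 \right)}} = \sqrt{\left(- \frac{756}{15535} + \frac{14033}{12000}\right) + \frac{1}{-97}} = \sqrt{\left(\left(-756\right) \frac{1}{15535} + 14033 \cdot \frac{1}{12000}\right) - \frac{1}{97}} = \sqrt{\left(- \frac{756}{15535} + \frac{14033}{12000}\right) - \frac{1}{97}} = \sqrt{\frac{41786131}{37284000} - \frac{1}{97}} = \sqrt{\frac{4015970707}{3616548000}} = \frac{\sqrt{36309877071148590}}{180827400}$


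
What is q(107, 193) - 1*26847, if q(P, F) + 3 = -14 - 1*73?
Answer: -26937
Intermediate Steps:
q(P, F) = -90 (q(P, F) = -3 + (-14 - 1*73) = -3 + (-14 - 73) = -3 - 87 = -90)
q(107, 193) - 1*26847 = -90 - 1*26847 = -90 - 26847 = -26937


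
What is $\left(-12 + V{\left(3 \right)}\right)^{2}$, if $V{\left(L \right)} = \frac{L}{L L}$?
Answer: $\frac{1225}{9} \approx 136.11$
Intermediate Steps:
$V{\left(L \right)} = \frac{1}{L}$ ($V{\left(L \right)} = \frac{L}{L^{2}} = \frac{1}{L}$)
$\left(-12 + V{\left(3 \right)}\right)^{2} = \left(-12 + \frac{1}{3}\right)^{2} = \left(- \frac{35}{3}\right)^{2} = \frac{1225}{9}$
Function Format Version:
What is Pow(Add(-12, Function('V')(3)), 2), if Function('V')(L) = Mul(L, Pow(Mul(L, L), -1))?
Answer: Rational(1225, 9) ≈ 136.11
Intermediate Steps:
Function('V')(L) = Pow(L, -1) (Function('V')(L) = Mul(L, Pow(Pow(L, 2), -1)) = Mul(L, Pow(L, -2)) = Pow(L, -1))
Pow(Add(-12, Function('V')(3)), 2) = Pow(Add(-12, Pow(3, -1)), 2) = Pow(Add(-12, Rational(1, 3)), 2) = Pow(Rational(-35, 3), 2) = Rational(1225, 9)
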